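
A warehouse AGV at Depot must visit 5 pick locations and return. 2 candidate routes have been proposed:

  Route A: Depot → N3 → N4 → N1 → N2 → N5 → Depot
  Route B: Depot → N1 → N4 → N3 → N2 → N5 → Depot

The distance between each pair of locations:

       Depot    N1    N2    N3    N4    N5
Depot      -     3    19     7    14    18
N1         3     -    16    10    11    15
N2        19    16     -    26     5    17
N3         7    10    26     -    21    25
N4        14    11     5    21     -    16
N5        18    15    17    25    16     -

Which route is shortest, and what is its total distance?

Route A: 7 + 21 + 11 + 16 + 17 + 18 = 90
Route B: 3 + 11 + 21 + 26 + 17 + 18 = 96

Shortest is Route A, total 90.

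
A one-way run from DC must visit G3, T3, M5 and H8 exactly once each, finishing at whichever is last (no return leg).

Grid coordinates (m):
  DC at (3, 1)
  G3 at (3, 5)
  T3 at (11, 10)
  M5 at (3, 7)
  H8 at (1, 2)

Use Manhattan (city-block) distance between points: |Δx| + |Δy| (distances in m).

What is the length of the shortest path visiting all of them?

Minimum one-way distance = 21 m.

There are 4! = 24 possible orderings.
DC→G3→T3→M5→H8: 4+13+11+7 = 35
DC→G3→T3→H8→M5: 4+13+18+7 = 42
DC→G3→M5→T3→H8: 4+2+11+18 = 35
DC→G3→M5→H8→T3: 4+2+7+18 = 31
DC→G3→H8→T3→M5: 4+5+18+11 = 38
DC→G3→H8→M5→T3: 4+5+7+11 = 27
DC→T3→G3→M5→H8: 17+13+2+7 = 39
DC→T3→G3→H8→M5: 17+13+5+7 = 42
DC→T3→M5→G3→H8: 17+11+2+5 = 35
DC→T3→M5→H8→G3: 17+11+7+5 = 40
DC→T3→H8→G3→M5: 17+18+5+2 = 42
DC→T3→H8→M5→G3: 17+18+7+2 = 44
DC→M5→G3→T3→H8: 6+2+13+18 = 39
DC→M5→G3→H8→T3: 6+2+5+18 = 31
… (10 more)
DC→H8→G3→M5→T3: 3+5+2+11 = 21  ← best
The minimum is 21.
One shortest path: DC → H8 → G3 → M5 → T3.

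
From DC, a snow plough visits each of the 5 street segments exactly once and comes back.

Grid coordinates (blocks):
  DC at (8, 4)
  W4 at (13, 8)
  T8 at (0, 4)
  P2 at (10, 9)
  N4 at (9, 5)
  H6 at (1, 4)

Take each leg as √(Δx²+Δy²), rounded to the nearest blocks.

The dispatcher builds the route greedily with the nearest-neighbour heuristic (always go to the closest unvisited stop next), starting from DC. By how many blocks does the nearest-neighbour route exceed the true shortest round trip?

2 blocks longer than the optimal tour.

From DC: N4=1, P2=5, W4=6, H6=7, T8=8 → choose N4 (1).
From N4: P2=4, W4=5, H6=8, T8=9 → choose P2 (4).
From P2: W4=3, H6=10, T8=11 → choose W4 (3).
From W4: H6=13, T8=14 → choose H6 (13).
From H6: T8=1 → choose T8 (1).
NN route DC → N4 → P2 → W4 → H6 → T8 → DC costs 30.
Optimal: DC → T8 → H6 → P2 → W4 → N4 → DC costs 28 (by enumerating all 60 distinct tours).
Excess = 30 − 28 = 2.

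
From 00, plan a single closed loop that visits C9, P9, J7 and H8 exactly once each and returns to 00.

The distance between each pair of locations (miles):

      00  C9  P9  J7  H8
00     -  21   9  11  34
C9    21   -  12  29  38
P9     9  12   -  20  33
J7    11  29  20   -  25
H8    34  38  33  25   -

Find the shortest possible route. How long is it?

There are 12 distinct closed tours to check (reversals are equivalent).
00 - C9 - P9 - J7 - H8 - 00: 21+12+20+25+34 = 112
00 - C9 - P9 - H8 - J7 - 00: 21+12+33+25+11 = 102
00 - C9 - J7 - P9 - H8 - 00: 21+29+20+33+34 = 137
00 - C9 - J7 - H8 - P9 - 00: 21+29+25+33+9 = 117
00 - C9 - H8 - P9 - J7 - 00: 21+38+33+20+11 = 123
00 - C9 - H8 - J7 - P9 - 00: 21+38+25+20+9 = 113
00 - P9 - C9 - J7 - H8 - 00: 9+12+29+25+34 = 109
00 - P9 - C9 - H8 - J7 - 00: 9+12+38+25+11 = 95
00 - P9 - J7 - C9 - H8 - 00: 9+20+29+38+34 = 130
00 - P9 - H8 - C9 - J7 - 00: 9+33+38+29+11 = 120
00 - J7 - C9 - P9 - H8 - 00: 11+29+12+33+34 = 119
00 - J7 - P9 - C9 - H8 - 00: 11+20+12+38+34 = 115
The minimum is 95.
One optimal route: 00 → P9 → C9 → H8 → J7 → 00 (or its reverse).

Minimum total distance: 95 miles.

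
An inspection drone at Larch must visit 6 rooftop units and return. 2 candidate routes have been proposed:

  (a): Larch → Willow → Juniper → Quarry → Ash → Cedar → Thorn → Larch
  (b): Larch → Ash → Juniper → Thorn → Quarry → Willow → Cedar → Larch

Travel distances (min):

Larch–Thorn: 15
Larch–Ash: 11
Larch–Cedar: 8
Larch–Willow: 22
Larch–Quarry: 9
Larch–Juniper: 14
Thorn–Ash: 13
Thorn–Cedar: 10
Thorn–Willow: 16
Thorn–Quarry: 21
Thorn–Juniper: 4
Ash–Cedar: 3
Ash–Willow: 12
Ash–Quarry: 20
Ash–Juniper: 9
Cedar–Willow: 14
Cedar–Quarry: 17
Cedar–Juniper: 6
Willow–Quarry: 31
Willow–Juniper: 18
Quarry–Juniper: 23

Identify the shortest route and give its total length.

98 min — (b) is the shortest.

(a): 22 + 18 + 23 + 20 + 3 + 10 + 15 = 111
(b): 11 + 9 + 4 + 21 + 31 + 14 + 8 = 98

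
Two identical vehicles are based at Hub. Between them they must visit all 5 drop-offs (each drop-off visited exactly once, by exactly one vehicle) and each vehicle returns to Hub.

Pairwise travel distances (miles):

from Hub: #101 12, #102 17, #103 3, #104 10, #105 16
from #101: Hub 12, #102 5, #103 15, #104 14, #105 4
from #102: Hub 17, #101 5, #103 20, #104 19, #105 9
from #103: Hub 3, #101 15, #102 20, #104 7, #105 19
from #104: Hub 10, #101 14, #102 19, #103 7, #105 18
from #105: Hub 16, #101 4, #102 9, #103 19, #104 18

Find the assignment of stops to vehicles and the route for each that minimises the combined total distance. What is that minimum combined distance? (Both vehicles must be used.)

Try each way of splitting the stops between the two vehicles (each non-empty) and, for each split, find the best tour for each vehicle:
  {#101} + {#102, #103, #104, #105}: 24 + 54 = 78
  {#102} + {#101, #103, #104, #105}: 34 + 44 = 78
  {#101, #102} + {#103, #104, #105}: 34 + 44 = 78
  {#103} + {#101, #102, #104, #105}: 6 + 54 = 60
  {#101, #103} + {#102, #104, #105}: 30 + 54 = 84
  {#102, #103} + {#101, #104, #105}: 40 + 44 = 84
  … (15 splits in total)
Best: vehicle 1 Hub → #103 → Hub = 6; vehicle 2 Hub → #101 → #102 → #105 → #104 → Hub = 54; combined 60.

Minimum combined distance: 60 miles.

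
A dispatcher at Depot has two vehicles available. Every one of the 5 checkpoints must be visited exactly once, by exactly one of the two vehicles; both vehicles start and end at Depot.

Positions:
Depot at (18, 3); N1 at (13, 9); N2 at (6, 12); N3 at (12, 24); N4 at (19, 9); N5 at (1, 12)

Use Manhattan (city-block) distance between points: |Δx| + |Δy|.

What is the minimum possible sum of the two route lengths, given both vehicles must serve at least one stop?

Minimum combined distance: 90.

Check every non-empty split of the stops between the two vehicles; for each half take its own optimal tour:
  {N1} + {N2, N3, N4, N5}: 22 + 78 = 100
  {N2} + {N1, N3, N4, N5}: 42 + 78 = 120
  {N1, N2} + {N3, N4, N5}: 42 + 78 = 120
  {N3} + {N1, N2, N4, N5}: 54 + 54 = 108
  {N1, N3} + {N2, N4, N5}: 54 + 54 = 108
  {N2, N3} + {N1, N4, N5}: 66 + 54 = 120
  … (15 splits in total)
  {N4} + {N1, N2, N3, N5}: 14 + 76 = 90  ← best
Best: vehicle 1 Depot → N4 → Depot = 14; vehicle 2 Depot → N1 → N2 → N5 → N3 → Depot = 76; combined 90.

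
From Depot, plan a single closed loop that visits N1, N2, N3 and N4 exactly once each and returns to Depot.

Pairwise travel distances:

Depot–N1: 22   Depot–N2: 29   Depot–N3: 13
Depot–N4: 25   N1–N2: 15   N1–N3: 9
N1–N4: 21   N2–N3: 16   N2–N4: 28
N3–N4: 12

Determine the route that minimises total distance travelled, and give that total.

With 4 stops there are 4!/2 = 12 distinct round trips (a route and its reverse cost the same).
Depot → N1 → N2 → N3 → N4 → Depot: 22+15+16+12+25 = 90
Depot → N1 → N2 → N4 → N3 → Depot: 22+15+28+12+13 = 90
Depot → N1 → N3 → N2 → N4 → Depot: 22+9+16+28+25 = 100
Depot → N1 → N3 → N4 → N2 → Depot: 22+9+12+28+29 = 100
Depot → N1 → N4 → N2 → N3 → Depot: 22+21+28+16+13 = 100
Depot → N1 → N4 → N3 → N2 → Depot: 22+21+12+16+29 = 100
Depot → N2 → N1 → N3 → N4 → Depot: 29+15+9+12+25 = 90
Depot → N2 → N1 → N4 → N3 → Depot: 29+15+21+12+13 = 90
Depot → N2 → N3 → N1 → N4 → Depot: 29+16+9+21+25 = 100
Depot → N2 → N4 → N1 → N3 → Depot: 29+28+21+9+13 = 100
Depot → N3 → N1 → N2 → N4 → Depot: 13+9+15+28+25 = 90
Depot → N3 → N2 → N1 → N4 → Depot: 13+16+15+21+25 = 90
The minimum is 90.
One optimal route: Depot → N1 → N2 → N3 → N4 → Depot (or its reverse).

Shortest round trip = 90.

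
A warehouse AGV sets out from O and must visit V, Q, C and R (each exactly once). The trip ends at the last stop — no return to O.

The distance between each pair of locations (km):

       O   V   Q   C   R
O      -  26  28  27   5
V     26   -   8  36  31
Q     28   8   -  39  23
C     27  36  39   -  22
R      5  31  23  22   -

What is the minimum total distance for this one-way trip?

There are 4! = 24 possible orderings.
O→V→Q→C→R: 26+8+39+22 = 95
O→V→Q→R→C: 26+8+23+22 = 79
O→V→C→Q→R: 26+36+39+23 = 124
O→V→C→R→Q: 26+36+22+23 = 107
O→V→R→Q→C: 26+31+23+39 = 119
O→V→R→C→Q: 26+31+22+39 = 118
O→Q→V→C→R: 28+8+36+22 = 94
O→Q→V→R→C: 28+8+31+22 = 89
O→Q→C→V→R: 28+39+36+31 = 134
O→Q→C→R→V: 28+39+22+31 = 120
O→Q→R→V→C: 28+23+31+36 = 118
O→Q→R→C→V: 28+23+22+36 = 109
O→C→V→Q→R: 27+36+8+23 = 94
O→C→V→R→Q: 27+36+31+23 = 117
… (10 more)
O→R→C→V→Q: 5+22+36+8 = 71  ← best
The minimum is 71.
One shortest path: O → R → C → V → Q.

Minimum one-way distance = 71 km.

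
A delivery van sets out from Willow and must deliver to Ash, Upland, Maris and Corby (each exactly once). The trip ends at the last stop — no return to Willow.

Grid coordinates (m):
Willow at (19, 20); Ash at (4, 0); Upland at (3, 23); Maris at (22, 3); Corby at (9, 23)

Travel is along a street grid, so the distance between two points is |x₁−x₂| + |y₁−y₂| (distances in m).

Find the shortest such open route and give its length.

There are 4! = 24 possible orderings.
Willow → Ash → Upland → Maris → Corby: 35+24+39+33 = 131
Willow → Ash → Upland → Corby → Maris: 35+24+6+33 = 98
Willow → Ash → Maris → Upland → Corby: 35+21+39+6 = 101
Willow → Ash → Maris → Corby → Upland: 35+21+33+6 = 95
Willow → Ash → Corby → Upland → Maris: 35+28+6+39 = 108
Willow → Ash → Corby → Maris → Upland: 35+28+33+39 = 135
Willow → Upland → Ash → Maris → Corby: 19+24+21+33 = 97
Willow → Upland → Ash → Corby → Maris: 19+24+28+33 = 104
Willow → Upland → Maris → Ash → Corby: 19+39+21+28 = 107
Willow → Upland → Maris → Corby → Ash: 19+39+33+28 = 119
Willow → Upland → Corby → Ash → Maris: 19+6+28+21 = 74
Willow → Upland → Corby → Maris → Ash: 19+6+33+21 = 79
Willow → Maris → Ash → Upland → Corby: 20+21+24+6 = 71
Willow → Maris → Ash → Corby → Upland: 20+21+28+6 = 75
… (10 more)
Willow → Corby → Upland → Ash → Maris: 13+6+24+21 = 64  ← best
The minimum is 64.
One shortest path: Willow → Corby → Upland → Ash → Maris.

Shortest open route: 64 m.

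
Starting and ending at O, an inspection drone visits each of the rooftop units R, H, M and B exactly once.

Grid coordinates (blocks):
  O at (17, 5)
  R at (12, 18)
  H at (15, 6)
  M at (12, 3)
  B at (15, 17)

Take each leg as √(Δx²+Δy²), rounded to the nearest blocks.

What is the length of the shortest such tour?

There are 12 distinct closed tours to check (reversals are equivalent).
O - R - H - M - B - O: 14+12+4+14+12 = 56
O - R - H - B - M - O: 14+12+11+14+5 = 56
O - R - M - H - B - O: 14+15+4+11+12 = 56
O - R - M - B - H - O: 14+15+14+11+2 = 56
O - R - B - H - M - O: 14+3+11+4+5 = 37
O - R - B - M - H - O: 14+3+14+4+2 = 37
O - H - R - M - B - O: 2+12+15+14+12 = 55
O - H - R - B - M - O: 2+12+3+14+5 = 36
O - H - M - R - B - O: 2+4+15+3+12 = 36
O - H - B - R - M - O: 2+11+3+15+5 = 36
O - M - R - H - B - O: 5+15+12+11+12 = 55
O - M - H - R - B - O: 5+4+12+3+12 = 36
The minimum is 36.
One optimal route: O → H → R → B → M → O (or its reverse).

Shortest round trip = 36 blocks.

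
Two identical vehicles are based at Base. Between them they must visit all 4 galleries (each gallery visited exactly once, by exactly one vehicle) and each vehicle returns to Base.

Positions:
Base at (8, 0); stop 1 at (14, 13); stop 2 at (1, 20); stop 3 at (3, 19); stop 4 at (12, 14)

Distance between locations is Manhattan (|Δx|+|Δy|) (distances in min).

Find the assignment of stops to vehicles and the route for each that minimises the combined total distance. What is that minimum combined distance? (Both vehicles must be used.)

Minimum combined distance: 94 min.

There are 2^3 − 1 = 7 ways to divide the 4 stops into two non-empty groups. For each, the best each vehicle can do is its own shortest tour through its group:
  {stop 1} + {stop 2, stop 3, stop 4}: 38 + 62 = 100
  {stop 2} + {stop 1, stop 3, stop 4}: 54 + 60 = 114
  {stop 1, stop 2} + {stop 3, stop 4}: 66 + 56 = 122
  {stop 3} + {stop 1, stop 2, stop 4}: 48 + 66 = 114
  {stop 1, stop 3} + {stop 2, stop 4}: 60 + 62 = 122
  {stop 2, stop 3} + {stop 1, stop 4}: 54 + 40 = 94
  … (7 splits in total)
Best: vehicle 1 Base → stop 2 → stop 3 → Base = 54; vehicle 2 Base → stop 1 → stop 4 → Base = 40; combined 94.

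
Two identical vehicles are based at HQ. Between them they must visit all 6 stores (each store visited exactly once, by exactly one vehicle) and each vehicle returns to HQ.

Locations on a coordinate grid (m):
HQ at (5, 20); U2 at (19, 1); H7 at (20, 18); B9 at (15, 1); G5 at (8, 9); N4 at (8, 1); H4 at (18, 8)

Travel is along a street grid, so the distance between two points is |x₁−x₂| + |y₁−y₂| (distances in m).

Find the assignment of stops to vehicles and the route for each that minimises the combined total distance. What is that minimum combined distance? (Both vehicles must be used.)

Try each way of splitting the stops between the two vehicles (each non-empty) and, for each split, find the best tour for each vehicle:
  {U2} + {H7, B9, G5, N4, H4}: 66 + 68 = 134
  {H7} + {U2, B9, G5, N4, H4}: 34 + 66 = 100
  {U2, H7} + {B9, G5, N4, H4}: 68 + 64 = 132
  {B9} + {U2, H7, G5, N4, H4}: 58 + 70 = 128
  {U2, B9} + {H7, G5, N4, H4}: 66 + 68 = 134
  {H7, B9} + {U2, G5, N4, H4}: 68 + 66 = 134
  … (31 splits in total)
  {G5} + {U2, H7, B9, N4, H4}: 28 + 70 = 98  ← best
Best: vehicle 1 HQ → G5 → HQ = 28; vehicle 2 HQ → H7 → H4 → U2 → B9 → N4 → HQ = 70; combined 98.

Minimum combined distance: 98 m.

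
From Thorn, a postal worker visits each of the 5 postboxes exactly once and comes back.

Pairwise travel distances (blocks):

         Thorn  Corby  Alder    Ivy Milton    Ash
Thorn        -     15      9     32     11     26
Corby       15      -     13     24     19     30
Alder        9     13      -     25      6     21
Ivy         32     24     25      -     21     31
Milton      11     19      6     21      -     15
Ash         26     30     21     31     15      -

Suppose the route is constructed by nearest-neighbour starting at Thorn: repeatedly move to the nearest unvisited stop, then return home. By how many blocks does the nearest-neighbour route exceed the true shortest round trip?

16 blocks longer than the optimal tour.

From Thorn: Alder=9, Milton=11, Corby=15, Ash=26, Ivy=32 → choose Alder (9).
From Alder: Milton=6, Corby=13, Ash=21, Ivy=25 → choose Milton (6).
From Milton: Ash=15, Corby=19, Ivy=21 → choose Ash (15).
From Ash: Corby=30, Ivy=31 → choose Corby (30).
From Corby: Ivy=24 → choose Ivy (24).
NN route Thorn → Alder → Milton → Ash → Corby → Ivy → Thorn costs 116.
Optimal: Thorn → Corby → Ivy → Ash → Milton → Alder → Thorn costs 100 (by enumerating all 60 distinct tours).
Excess = 116 − 100 = 16.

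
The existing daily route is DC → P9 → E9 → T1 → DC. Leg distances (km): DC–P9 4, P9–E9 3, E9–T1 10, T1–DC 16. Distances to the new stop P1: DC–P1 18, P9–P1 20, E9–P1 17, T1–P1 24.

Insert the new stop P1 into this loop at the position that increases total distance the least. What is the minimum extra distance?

Insertion cost between consecutive stops i–j is d(i,P1) + d(P1,j) − d(i,j):
  between DC and P9: 18 + 20 − 4 = 34
  between P9 and E9: 20 + 17 − 3 = 34
  between E9 and T1: 17 + 24 − 10 = 31
  between T1 and DC: 24 + 18 − 16 = 26
Cheapest insertion is between T1 and DC, adding 26.
New total = 33 + 26 = 59.

Adding 26 km by placing P1 on the T1–DC leg.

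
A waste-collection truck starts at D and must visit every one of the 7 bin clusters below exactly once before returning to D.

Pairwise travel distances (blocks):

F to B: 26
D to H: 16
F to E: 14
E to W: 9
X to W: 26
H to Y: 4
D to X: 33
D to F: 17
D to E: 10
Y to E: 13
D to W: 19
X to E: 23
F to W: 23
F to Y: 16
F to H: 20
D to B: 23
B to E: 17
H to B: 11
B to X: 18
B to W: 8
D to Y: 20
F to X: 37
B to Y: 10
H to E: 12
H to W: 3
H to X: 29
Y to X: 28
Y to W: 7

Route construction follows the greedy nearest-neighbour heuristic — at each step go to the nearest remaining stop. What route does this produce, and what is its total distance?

Total distance 108 blocks via the nearest-neighbour route D → E → W → H → Y → B → X → F → D.

From D: distances to unvisited — E=10, H=16, F=17, W=19, Y=20, B=23, X=33. Nearest is E (10).
From E: distances to unvisited — W=9, H=12, Y=13, F=14, B=17, X=23. Nearest is W (9).
From W: distances to unvisited — H=3, Y=7, B=8, F=23, X=26. Nearest is H (3).
From H: distances to unvisited — Y=4, B=11, F=20, X=29. Nearest is Y (4).
From Y: distances to unvisited — B=10, F=16, X=28. Nearest is B (10).
From B: distances to unvisited — X=18, F=26. Nearest is X (18).
From X: distances to unvisited — F=37. Nearest is F (37).
Return F→D: 17.
Total = 10 + 9 + 3 + 4 + 10 + 18 + 37 + 17 = 108.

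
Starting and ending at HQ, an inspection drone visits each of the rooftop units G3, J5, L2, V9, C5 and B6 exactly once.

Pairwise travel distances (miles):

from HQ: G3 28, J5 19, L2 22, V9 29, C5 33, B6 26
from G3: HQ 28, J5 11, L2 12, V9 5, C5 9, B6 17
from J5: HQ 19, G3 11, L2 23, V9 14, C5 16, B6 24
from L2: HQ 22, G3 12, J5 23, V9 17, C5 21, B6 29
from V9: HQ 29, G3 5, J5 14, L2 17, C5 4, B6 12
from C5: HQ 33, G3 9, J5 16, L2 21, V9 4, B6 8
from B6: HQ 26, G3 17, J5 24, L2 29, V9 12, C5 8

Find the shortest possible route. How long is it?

Minimum total distance: 94 miles.

There are 360 distinct closed tours to check (reversals are equivalent).
HQ→G3→J5→L2→V9→C5→B6→HQ: 28+11+23+17+4+8+26 = 117
HQ→G3→J5→L2→V9→B6→C5→HQ: 28+11+23+17+12+8+33 = 132
HQ→G3→J5→L2→C5→V9→B6→HQ: 28+11+23+21+4+12+26 = 125
HQ→G3→J5→L2→C5→B6→V9→HQ: 28+11+23+21+8+12+29 = 132
HQ→G3→J5→L2→B6→V9→C5→HQ: 28+11+23+29+12+4+33 = 140
HQ→G3→J5→L2→B6→C5→V9→HQ: 28+11+23+29+8+4+29 = 132
HQ→G3→J5→V9→L2→C5→B6→HQ: 28+11+14+17+21+8+26 = 125
HQ→G3→J5→V9→L2→B6→C5→HQ: 28+11+14+17+29+8+33 = 140
… (352 more)
HQ→J5→C5→B6→V9→G3→L2→HQ: 19+16+8+12+5+12+22 = 94  ← best
The minimum is 94.
One optimal route: HQ → J5 → C5 → B6 → V9 → G3 → L2 → HQ (or its reverse).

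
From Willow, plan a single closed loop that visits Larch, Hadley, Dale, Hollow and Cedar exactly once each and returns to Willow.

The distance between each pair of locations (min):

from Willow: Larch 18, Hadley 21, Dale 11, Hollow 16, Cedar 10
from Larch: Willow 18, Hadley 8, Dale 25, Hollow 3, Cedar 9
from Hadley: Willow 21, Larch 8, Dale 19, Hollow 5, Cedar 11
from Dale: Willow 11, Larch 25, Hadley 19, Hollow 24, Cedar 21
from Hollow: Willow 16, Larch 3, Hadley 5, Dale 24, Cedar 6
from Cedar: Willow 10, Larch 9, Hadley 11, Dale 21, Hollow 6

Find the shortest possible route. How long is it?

57 min — the shortest possible round trip.

With 5 stops there are 5!/2 = 60 distinct round trips (a route and its reverse cost the same).
Willow - Larch - Hadley - Dale - Hollow - Cedar - Willow: 18+8+19+24+6+10 = 85
Willow - Larch - Hadley - Dale - Cedar - Hollow - Willow: 18+8+19+21+6+16 = 88
Willow - Larch - Hadley - Hollow - Dale - Cedar - Willow: 18+8+5+24+21+10 = 86
Willow - Larch - Hadley - Hollow - Cedar - Dale - Willow: 18+8+5+6+21+11 = 69
Willow - Larch - Hadley - Cedar - Dale - Hollow - Willow: 18+8+11+21+24+16 = 98
Willow - Larch - Hadley - Cedar - Hollow - Dale - Willow: 18+8+11+6+24+11 = 78
Willow - Larch - Dale - Hadley - Hollow - Cedar - Willow: 18+25+19+5+6+10 = 83
Willow - Larch - Dale - Hadley - Cedar - Hollow - Willow: 18+25+19+11+6+16 = 95
Willow - Larch - Dale - Hollow - Hadley - Cedar - Willow: 18+25+24+5+11+10 = 93
Willow - Larch - Dale - Hollow - Cedar - Hadley - Willow: 18+25+24+6+11+21 = 105
Willow - Larch - Dale - Cedar - Hadley - Hollow - Willow: 18+25+21+11+5+16 = 96
Willow - Larch - Dale - Cedar - Hollow - Hadley - Willow: 18+25+21+6+5+21 = 96
Willow - Larch - Hollow - Hadley - Dale - Cedar - Willow: 18+3+5+19+21+10 = 76
Willow - Larch - Hollow - Hadley - Cedar - Dale - Willow: 18+3+5+11+21+11 = 69
… (46 more)
Willow - Dale - Hadley - Larch - Hollow - Cedar - Willow: 11+19+8+3+6+10 = 57  ← best
The minimum is 57.
One optimal route: Willow → Dale → Hadley → Larch → Hollow → Cedar → Willow (or its reverse).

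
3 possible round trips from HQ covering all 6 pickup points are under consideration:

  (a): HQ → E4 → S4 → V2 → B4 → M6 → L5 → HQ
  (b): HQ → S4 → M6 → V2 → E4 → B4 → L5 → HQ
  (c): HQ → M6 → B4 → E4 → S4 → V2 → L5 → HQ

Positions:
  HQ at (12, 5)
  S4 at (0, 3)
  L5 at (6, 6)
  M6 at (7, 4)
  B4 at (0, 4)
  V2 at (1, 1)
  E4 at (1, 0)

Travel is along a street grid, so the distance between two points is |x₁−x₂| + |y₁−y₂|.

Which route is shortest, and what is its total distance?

(a): 16 + 4 + 3 + 4 + 7 + 3 + 7 = 44
(b): 14 + 8 + 9 + 1 + 5 + 8 + 7 = 52
(c): 6 + 7 + 5 + 4 + 3 + 10 + 7 = 42

42 — (c) is the shortest.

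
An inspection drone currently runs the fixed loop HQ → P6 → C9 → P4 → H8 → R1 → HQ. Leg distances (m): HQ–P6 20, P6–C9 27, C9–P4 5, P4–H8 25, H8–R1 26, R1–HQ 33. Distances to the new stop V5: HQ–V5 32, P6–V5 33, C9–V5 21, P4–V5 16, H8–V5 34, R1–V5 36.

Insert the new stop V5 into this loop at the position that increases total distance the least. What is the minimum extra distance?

+25 m — insert V5 between P4 and H8.

Insertion cost between consecutive stops i–j is d(i,V5) + d(V5,j) − d(i,j):
  between HQ and P6: 32 + 33 − 20 = 45
  between P6 and C9: 33 + 21 − 27 = 27
  between C9 and P4: 21 + 16 − 5 = 32
  between P4 and H8: 16 + 34 − 25 = 25
  between H8 and R1: 34 + 36 − 26 = 44
  between R1 and HQ: 36 + 32 − 33 = 35
Cheapest insertion is between P4 and H8, adding 25.
New total = 136 + 25 = 161.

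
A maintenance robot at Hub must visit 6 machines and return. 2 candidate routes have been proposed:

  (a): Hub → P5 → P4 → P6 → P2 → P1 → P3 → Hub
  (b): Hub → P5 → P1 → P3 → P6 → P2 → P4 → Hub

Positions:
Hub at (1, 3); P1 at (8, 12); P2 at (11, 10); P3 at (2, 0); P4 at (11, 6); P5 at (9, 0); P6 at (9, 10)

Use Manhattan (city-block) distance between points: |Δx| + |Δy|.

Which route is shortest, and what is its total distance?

(a): 11 + 8 + 6 + 2 + 5 + 18 + 4 = 54
(b): 11 + 13 + 18 + 17 + 2 + 4 + 13 = 78

54 — (a) is the shortest.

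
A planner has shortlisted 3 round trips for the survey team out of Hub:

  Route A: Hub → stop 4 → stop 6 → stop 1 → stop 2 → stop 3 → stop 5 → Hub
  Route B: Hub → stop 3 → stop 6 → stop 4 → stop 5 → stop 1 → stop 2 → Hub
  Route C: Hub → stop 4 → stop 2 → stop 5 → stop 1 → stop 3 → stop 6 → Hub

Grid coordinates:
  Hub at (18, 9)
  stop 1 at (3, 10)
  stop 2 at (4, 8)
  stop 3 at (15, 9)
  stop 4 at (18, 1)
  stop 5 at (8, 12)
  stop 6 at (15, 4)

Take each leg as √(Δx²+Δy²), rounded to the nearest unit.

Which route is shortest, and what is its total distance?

Shortest is Route B, total 48.

Route A: 8 + 4 + 13 + 2 + 11 + 8 + 10 = 56
Route B: 3 + 5 + 4 + 15 + 5 + 2 + 14 = 48
Route C: 8 + 16 + 6 + 5 + 12 + 5 + 6 = 58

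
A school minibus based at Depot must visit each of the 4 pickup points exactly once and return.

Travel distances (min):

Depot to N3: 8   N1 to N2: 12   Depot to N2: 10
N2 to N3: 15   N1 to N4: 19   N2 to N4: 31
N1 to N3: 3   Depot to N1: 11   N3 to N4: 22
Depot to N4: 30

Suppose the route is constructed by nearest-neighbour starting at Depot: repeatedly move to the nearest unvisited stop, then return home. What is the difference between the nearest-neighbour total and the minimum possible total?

13 min longer than the optimal tour.

From Depot: N3=8, N2=10, N1=11, N4=30 → choose N3 (8).
From N3: N1=3, N2=15, N4=22 → choose N1 (3).
From N1: N2=12, N4=19 → choose N2 (12).
From N2: N4=31 → choose N4 (31).
NN route Depot → N3 → N1 → N2 → N4 → Depot costs 84.
Optimal: Depot → N2 → N1 → N4 → N3 → Depot costs 71 (by enumerating all 12 distinct tours).
Excess = 84 − 71 = 13.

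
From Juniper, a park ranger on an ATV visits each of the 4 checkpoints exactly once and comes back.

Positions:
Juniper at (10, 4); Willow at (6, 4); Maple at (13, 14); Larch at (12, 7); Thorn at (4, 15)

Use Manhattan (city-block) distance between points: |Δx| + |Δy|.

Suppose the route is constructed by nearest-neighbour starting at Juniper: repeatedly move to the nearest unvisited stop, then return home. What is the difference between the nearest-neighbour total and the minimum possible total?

8 longer than the optimal tour.

Juniper: Willow=4, Larch=5, Maple=13, Thorn=17 ⇒ Willow
Willow: Larch=9, Thorn=13, Maple=17 ⇒ Larch
Larch: Maple=8, Thorn=16 ⇒ Maple
Maple: Thorn=10 ⇒ Thorn
NN route Juniper → Willow → Larch → Maple → Thorn → Juniper costs 48.
Optimal: Juniper → Willow → Thorn → Maple → Larch → Juniper costs 40 (by enumerating all 12 distinct tours).
Excess = 48 − 40 = 8.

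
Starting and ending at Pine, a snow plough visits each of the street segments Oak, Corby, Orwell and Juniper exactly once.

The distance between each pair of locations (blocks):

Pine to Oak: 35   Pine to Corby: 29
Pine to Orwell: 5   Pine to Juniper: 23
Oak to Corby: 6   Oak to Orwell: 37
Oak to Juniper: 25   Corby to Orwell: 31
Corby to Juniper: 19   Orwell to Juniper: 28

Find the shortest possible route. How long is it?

Pine - Oak - Corby - Orwell - Juniper - Pine: 35+6+31+28+23 = 123
Pine - Oak - Corby - Juniper - Orwell - Pine: 35+6+19+28+5 = 93
Pine - Oak - Orwell - Corby - Juniper - Pine: 35+37+31+19+23 = 145
Pine - Oak - Orwell - Juniper - Corby - Pine: 35+37+28+19+29 = 148
Pine - Oak - Juniper - Corby - Orwell - Pine: 35+25+19+31+5 = 115
Pine - Oak - Juniper - Orwell - Corby - Pine: 35+25+28+31+29 = 148
Pine - Corby - Oak - Orwell - Juniper - Pine: 29+6+37+28+23 = 123
Pine - Corby - Oak - Juniper - Orwell - Pine: 29+6+25+28+5 = 93
Pine - Corby - Orwell - Oak - Juniper - Pine: 29+31+37+25+23 = 145
Pine - Corby - Juniper - Oak - Orwell - Pine: 29+19+25+37+5 = 115
Pine - Orwell - Oak - Corby - Juniper - Pine: 5+37+6+19+23 = 90
Pine - Orwell - Corby - Oak - Juniper - Pine: 5+31+6+25+23 = 90
The minimum is 90.
One optimal route: Pine → Orwell → Oak → Corby → Juniper → Pine (or its reverse).

Shortest round trip = 90 blocks.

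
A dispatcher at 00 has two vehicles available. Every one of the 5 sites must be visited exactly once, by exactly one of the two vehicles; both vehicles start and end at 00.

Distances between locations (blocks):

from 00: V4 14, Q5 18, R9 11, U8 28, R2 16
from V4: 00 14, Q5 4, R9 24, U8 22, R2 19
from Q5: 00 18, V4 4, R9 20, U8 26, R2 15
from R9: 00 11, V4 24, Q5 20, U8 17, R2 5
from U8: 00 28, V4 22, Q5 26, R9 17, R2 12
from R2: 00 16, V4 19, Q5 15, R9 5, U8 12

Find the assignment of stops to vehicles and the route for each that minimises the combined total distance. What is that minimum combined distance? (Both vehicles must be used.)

Minimum combined distance: 92 blocks.

Try each way of splitting the stops between the two vehicles (each non-empty) and, for each split, find the best tour for each vehicle:
  {V4} + {Q5, R9, U8, R2}: 28 + 72 = 100
  {Q5} + {V4, R9, U8, R2}: 36 + 64 = 100
  {V4, Q5} + {R9, U8, R2}: 36 + 56 = 92
  {R9} + {V4, Q5, U8, R2}: 22 + 72 = 94
  {V4, R9} + {Q5, U8, R2}: 49 + 72 = 121
  {Q5, R9} + {V4, U8, R2}: 49 + 64 = 113
  … (15 splits in total)
Best: vehicle 1 00 → V4 → Q5 → 00 = 36; vehicle 2 00 → R9 → U8 → R2 → 00 = 56; combined 92.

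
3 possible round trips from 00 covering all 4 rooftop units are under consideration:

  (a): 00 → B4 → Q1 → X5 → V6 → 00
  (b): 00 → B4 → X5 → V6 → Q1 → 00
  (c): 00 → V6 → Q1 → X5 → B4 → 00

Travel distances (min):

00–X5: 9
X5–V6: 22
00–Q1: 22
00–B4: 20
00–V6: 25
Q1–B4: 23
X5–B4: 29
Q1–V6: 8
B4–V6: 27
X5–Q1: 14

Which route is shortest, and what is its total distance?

96 min — (c) is the shortest.

(a): 20 + 23 + 14 + 22 + 25 = 104
(b): 20 + 29 + 22 + 8 + 22 = 101
(c): 25 + 8 + 14 + 29 + 20 = 96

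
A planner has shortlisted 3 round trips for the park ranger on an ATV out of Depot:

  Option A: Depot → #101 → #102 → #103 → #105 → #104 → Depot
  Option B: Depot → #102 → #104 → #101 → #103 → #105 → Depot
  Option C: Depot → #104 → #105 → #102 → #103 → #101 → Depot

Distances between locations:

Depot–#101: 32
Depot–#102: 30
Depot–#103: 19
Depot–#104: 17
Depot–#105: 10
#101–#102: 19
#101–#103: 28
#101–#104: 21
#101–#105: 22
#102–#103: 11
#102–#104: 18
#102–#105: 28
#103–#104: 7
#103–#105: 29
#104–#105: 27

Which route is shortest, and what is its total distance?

Option A: 32 + 19 + 11 + 29 + 27 + 17 = 135
Option B: 30 + 18 + 21 + 28 + 29 + 10 = 136
Option C: 17 + 27 + 28 + 11 + 28 + 32 = 143

Shortest is Option A, total 135.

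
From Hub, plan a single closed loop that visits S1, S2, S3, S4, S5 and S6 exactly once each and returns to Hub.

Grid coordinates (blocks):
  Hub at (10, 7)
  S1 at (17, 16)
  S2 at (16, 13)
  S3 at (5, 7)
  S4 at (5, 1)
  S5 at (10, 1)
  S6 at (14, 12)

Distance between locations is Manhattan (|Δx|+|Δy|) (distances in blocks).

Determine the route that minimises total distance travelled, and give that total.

54 blocks — the shortest possible round trip.

There are 360 distinct closed tours to check (reversals are equivalent).
Hub→S1→S2→S3→S4→S5→S6→Hub: 16+4+17+6+5+15+9 = 72
Hub→S1→S2→S3→S4→S6→S5→Hub: 16+4+17+6+20+15+6 = 84
Hub→S1→S2→S3→S5→S4→S6→Hub: 16+4+17+11+5+20+9 = 82
Hub→S1→S2→S3→S5→S6→S4→Hub: 16+4+17+11+15+20+11 = 94
Hub→S1→S2→S3→S6→S4→S5→Hub: 16+4+17+14+20+5+6 = 82
Hub→S1→S2→S3→S6→S5→S4→Hub: 16+4+17+14+15+5+11 = 82
Hub→S1→S2→S4→S3→S5→S6→Hub: 16+4+23+6+11+15+9 = 84
Hub→S1→S2→S4→S3→S6→S5→Hub: 16+4+23+6+14+15+6 = 84
… (352 more)
Hub→S1→S2→S6→S3→S4→S5→Hub: 16+4+3+14+6+5+6 = 54  ← best
The minimum is 54.
One optimal route: Hub → S1 → S2 → S6 → S3 → S4 → S5 → Hub (or its reverse).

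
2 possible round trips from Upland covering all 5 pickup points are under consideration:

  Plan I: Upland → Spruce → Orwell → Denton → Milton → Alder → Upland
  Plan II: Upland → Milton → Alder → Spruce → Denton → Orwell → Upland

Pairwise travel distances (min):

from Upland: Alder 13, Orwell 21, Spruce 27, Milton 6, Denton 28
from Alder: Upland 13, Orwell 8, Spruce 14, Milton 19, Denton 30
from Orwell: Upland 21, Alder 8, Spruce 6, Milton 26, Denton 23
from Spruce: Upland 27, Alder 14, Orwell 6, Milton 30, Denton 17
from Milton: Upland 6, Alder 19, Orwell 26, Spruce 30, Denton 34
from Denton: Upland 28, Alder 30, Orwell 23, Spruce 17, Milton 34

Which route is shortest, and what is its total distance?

Plan I: 27 + 6 + 23 + 34 + 19 + 13 = 122
Plan II: 6 + 19 + 14 + 17 + 23 + 21 = 100

Shortest is Plan II, total 100 min.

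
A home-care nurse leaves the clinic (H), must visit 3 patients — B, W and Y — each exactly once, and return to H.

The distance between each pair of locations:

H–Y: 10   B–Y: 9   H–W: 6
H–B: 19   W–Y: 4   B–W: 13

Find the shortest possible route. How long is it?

With 3 stops there are 3!/2 = 3 distinct round trips (a route and its reverse cost the same).
H→B→W→Y→H: 19+13+4+10 = 46
H→B→Y→W→H: 19+9+4+6 = 38
H→W→B→Y→H: 6+13+9+10 = 38
The minimum is 38.
One optimal route: H → B → Y → W → H (or its reverse).

Shortest round trip = 38.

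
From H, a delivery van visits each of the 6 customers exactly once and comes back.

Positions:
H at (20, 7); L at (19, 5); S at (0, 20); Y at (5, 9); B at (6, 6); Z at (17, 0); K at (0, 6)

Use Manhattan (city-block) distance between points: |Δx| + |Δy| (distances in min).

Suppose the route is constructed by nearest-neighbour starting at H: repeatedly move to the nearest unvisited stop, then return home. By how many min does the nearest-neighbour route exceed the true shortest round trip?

The nearest-neighbour route is 6 min longer than optimal.

H: L=3, Z=10, B=15, Y=17, K=21, S=33 ⇒ L
L: Z=7, B=14, Y=18, K=20, S=34 ⇒ Z
Z: B=17, Y=21, K=23, S=37 ⇒ B
B: Y=4, K=6, S=20 ⇒ Y
Y: K=8, S=16 ⇒ K
K: S=14 ⇒ S
NN route H → L → Z → B → Y → K → S → H costs 86.
Optimal: H → L → Z → B → K → S → Y → H costs 80 (by enumerating all 360 distinct tours).
Excess = 86 − 80 = 6.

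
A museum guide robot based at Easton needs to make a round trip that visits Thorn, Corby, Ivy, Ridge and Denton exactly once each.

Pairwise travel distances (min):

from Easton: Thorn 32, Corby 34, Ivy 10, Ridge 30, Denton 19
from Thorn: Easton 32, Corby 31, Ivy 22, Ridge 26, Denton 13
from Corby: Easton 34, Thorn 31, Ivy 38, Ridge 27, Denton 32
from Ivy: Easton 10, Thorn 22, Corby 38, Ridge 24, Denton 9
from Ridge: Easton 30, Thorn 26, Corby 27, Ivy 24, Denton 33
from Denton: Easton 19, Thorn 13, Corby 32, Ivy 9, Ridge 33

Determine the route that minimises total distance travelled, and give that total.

With 5 stops there are 5!/2 = 60 distinct round trips (a route and its reverse cost the same).
Easton→Thorn→Corby→Ivy→Ridge→Denton→Easton: 32+31+38+24+33+19 = 177
Easton→Thorn→Corby→Ivy→Denton→Ridge→Easton: 32+31+38+9+33+30 = 173
Easton→Thorn→Corby→Ridge→Ivy→Denton→Easton: 32+31+27+24+9+19 = 142
Easton→Thorn→Corby→Ridge→Denton→Ivy→Easton: 32+31+27+33+9+10 = 142
Easton→Thorn→Corby→Denton→Ivy→Ridge→Easton: 32+31+32+9+24+30 = 158
Easton→Thorn→Corby→Denton→Ridge→Ivy→Easton: 32+31+32+33+24+10 = 162
Easton→Thorn→Ivy→Corby→Ridge→Denton→Easton: 32+22+38+27+33+19 = 171
Easton→Thorn→Ivy→Corby→Denton→Ridge→Easton: 32+22+38+32+33+30 = 187
Easton→Thorn→Ivy→Ridge→Corby→Denton→Easton: 32+22+24+27+32+19 = 156
Easton→Thorn→Ivy→Ridge→Denton→Corby→Easton: 32+22+24+33+32+34 = 177
Easton→Thorn→Ivy→Denton→Corby→Ridge→Easton: 32+22+9+32+27+30 = 152
Easton→Thorn→Ivy→Denton→Ridge→Corby→Easton: 32+22+9+33+27+34 = 157
Easton→Thorn→Ridge→Corby→Ivy→Denton→Easton: 32+26+27+38+9+19 = 151
Easton→Thorn→Ridge→Corby→Denton→Ivy→Easton: 32+26+27+32+9+10 = 136
… (46 more)
Easton→Corby→Ridge→Thorn→Denton→Ivy→Easton: 34+27+26+13+9+10 = 119  ← best
The minimum is 119.
One optimal route: Easton → Corby → Ridge → Thorn → Denton → Ivy → Easton (or its reverse).

Shortest round trip = 119 min.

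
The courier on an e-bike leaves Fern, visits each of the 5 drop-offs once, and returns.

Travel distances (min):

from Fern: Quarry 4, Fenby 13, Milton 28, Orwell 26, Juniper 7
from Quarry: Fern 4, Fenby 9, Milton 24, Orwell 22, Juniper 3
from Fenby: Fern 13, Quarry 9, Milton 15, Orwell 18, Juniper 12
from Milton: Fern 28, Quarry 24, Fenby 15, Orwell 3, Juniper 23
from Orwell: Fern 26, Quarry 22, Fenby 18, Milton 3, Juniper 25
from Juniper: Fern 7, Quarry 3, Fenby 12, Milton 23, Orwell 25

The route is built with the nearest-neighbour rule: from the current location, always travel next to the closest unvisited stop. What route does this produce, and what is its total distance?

From Fern: distances to unvisited — Quarry=4, Juniper=7, Fenby=13, Orwell=26, Milton=28. Nearest is Quarry (4).
From Quarry: distances to unvisited — Juniper=3, Fenby=9, Orwell=22, Milton=24. Nearest is Juniper (3).
From Juniper: distances to unvisited — Fenby=12, Milton=23, Orwell=25. Nearest is Fenby (12).
From Fenby: distances to unvisited — Milton=15, Orwell=18. Nearest is Milton (15).
From Milton: distances to unvisited — Orwell=3. Nearest is Orwell (3).
Return Orwell→Fern: 26.
Total = 4 + 3 + 12 + 15 + 3 + 26 = 63.

Nearest-neighbour total = 63 min; route Fern → Quarry → Juniper → Fenby → Milton → Orwell → Fern.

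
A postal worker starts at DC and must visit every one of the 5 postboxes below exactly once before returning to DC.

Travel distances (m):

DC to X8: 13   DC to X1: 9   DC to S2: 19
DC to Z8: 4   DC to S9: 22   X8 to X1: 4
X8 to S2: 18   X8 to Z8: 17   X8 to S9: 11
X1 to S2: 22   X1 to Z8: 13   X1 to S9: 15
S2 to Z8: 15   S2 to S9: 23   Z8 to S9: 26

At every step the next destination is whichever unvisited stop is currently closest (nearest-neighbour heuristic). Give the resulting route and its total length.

At DC the remaining stops are Z8 4, X1 9, X8 13, S2 19, S9 22; go to Z8.
At Z8 the remaining stops are X1 13, S2 15, X8 17, S9 26; go to X1.
At X1 the remaining stops are X8 4, S9 15, S2 22; go to X8.
At X8 the remaining stops are S9 11, S2 18; go to S9.
At S9 the remaining stops are S2 23; go to S2.
Return S2→DC: 19.
Total = 4 + 13 + 4 + 11 + 23 + 19 = 74.

Total distance 74 m via the nearest-neighbour route DC → Z8 → X1 → X8 → S9 → S2 → DC.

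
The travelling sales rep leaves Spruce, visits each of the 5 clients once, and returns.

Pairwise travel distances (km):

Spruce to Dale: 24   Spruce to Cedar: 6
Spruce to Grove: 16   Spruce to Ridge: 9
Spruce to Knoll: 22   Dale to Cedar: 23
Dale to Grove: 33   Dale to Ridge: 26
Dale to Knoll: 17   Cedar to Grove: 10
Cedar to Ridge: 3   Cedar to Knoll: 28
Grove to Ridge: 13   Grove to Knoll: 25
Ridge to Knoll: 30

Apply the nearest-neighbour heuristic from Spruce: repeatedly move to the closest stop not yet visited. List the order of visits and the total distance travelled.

88 km along Spruce → Cedar → Ridge → Grove → Knoll → Dale → Spruce.

At Spruce the remaining stops are Cedar 6, Ridge 9, Grove 16, Knoll 22, Dale 24; go to Cedar.
At Cedar the remaining stops are Ridge 3, Grove 10, Dale 23, Knoll 28; go to Ridge.
At Ridge the remaining stops are Grove 13, Dale 26, Knoll 30; go to Grove.
At Grove the remaining stops are Knoll 25, Dale 33; go to Knoll.
At Knoll the remaining stops are Dale 17; go to Dale.
Return Dale→Spruce: 24.
Total = 6 + 3 + 13 + 25 + 17 + 24 = 88.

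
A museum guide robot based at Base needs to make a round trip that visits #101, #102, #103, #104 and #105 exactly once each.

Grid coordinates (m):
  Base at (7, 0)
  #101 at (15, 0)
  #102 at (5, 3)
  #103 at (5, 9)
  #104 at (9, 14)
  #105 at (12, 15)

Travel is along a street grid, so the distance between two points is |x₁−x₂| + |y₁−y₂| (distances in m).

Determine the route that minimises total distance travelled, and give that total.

Base→#101→#102→#103→#104→#105→Base: 8+13+6+9+4+20 = 60
Base→#101→#102→#103→#105→#104→Base: 8+13+6+13+4+16 = 60
Base→#101→#102→#104→#103→#105→Base: 8+13+15+9+13+20 = 78
Base→#101→#102→#104→#105→#103→Base: 8+13+15+4+13+11 = 64
Base→#101→#102→#105→#103→#104→Base: 8+13+19+13+9+16 = 78
Base→#101→#102→#105→#104→#103→Base: 8+13+19+4+9+11 = 64
Base→#101→#103→#102→#104→#105→Base: 8+19+6+15+4+20 = 72
Base→#101→#103→#102→#105→#104→Base: 8+19+6+19+4+16 = 72
Base→#101→#103→#104→#102→#105→Base: 8+19+9+15+19+20 = 90
Base→#101→#103→#104→#105→#102→Base: 8+19+9+4+19+5 = 64
Base→#101→#103→#105→#102→#104→Base: 8+19+13+19+15+16 = 90
Base→#101→#103→#105→#104→#102→Base: 8+19+13+4+15+5 = 64
Base→#101→#104→#102→#103→#105→Base: 8+20+15+6+13+20 = 82
Base→#101→#104→#102→#105→#103→Base: 8+20+15+19+13+11 = 86
… (46 more)
Base→#101→#105→#104→#103→#102→Base: 8+18+4+9+6+5 = 50  ← best
The minimum is 50.
One optimal route: Base → #101 → #105 → #104 → #103 → #102 → Base (or its reverse).

Shortest round trip = 50 m.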